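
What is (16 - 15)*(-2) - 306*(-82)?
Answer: 25090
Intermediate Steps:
(16 - 15)*(-2) - 306*(-82) = 1*(-2) + 25092 = -2 + 25092 = 25090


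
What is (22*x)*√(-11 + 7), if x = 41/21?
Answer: 1804*I/21 ≈ 85.905*I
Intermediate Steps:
x = 41/21 (x = 41*(1/21) = 41/21 ≈ 1.9524)
(22*x)*√(-11 + 7) = (22*(41/21))*√(-11 + 7) = 902*√(-4)/21 = 902*(2*I)/21 = 1804*I/21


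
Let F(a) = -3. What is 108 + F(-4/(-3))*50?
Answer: -42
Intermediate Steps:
108 + F(-4/(-3))*50 = 108 - 3*50 = 108 - 150 = -42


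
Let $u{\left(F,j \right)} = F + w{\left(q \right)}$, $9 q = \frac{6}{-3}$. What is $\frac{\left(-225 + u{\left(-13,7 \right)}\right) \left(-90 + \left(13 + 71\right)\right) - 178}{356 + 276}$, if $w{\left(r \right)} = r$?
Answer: $\frac{1877}{948} \approx 1.98$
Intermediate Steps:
$q = - \frac{2}{9}$ ($q = \frac{6 \frac{1}{-3}}{9} = \frac{6 \left(- \frac{1}{3}\right)}{9} = \frac{1}{9} \left(-2\right) = - \frac{2}{9} \approx -0.22222$)
$u{\left(F,j \right)} = - \frac{2}{9} + F$ ($u{\left(F,j \right)} = F - \frac{2}{9} = - \frac{2}{9} + F$)
$\frac{\left(-225 + u{\left(-13,7 \right)}\right) \left(-90 + \left(13 + 71\right)\right) - 178}{356 + 276} = \frac{\left(-225 - \frac{119}{9}\right) \left(-90 + \left(13 + 71\right)\right) - 178}{356 + 276} = \frac{\left(-225 - \frac{119}{9}\right) \left(-90 + 84\right) - 178}{632} = \left(\left(- \frac{2144}{9}\right) \left(-6\right) - 178\right) \frac{1}{632} = \left(\frac{4288}{3} - 178\right) \frac{1}{632} = \frac{3754}{3} \cdot \frac{1}{632} = \frac{1877}{948}$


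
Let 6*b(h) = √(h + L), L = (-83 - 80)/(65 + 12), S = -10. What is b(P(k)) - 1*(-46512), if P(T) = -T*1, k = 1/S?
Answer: 46512 + I*√1195810/4620 ≈ 46512.0 + 0.2367*I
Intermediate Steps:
L = -163/77 ≈ -2.1169
k = -⅒ (k = 1/(-10) = -⅒ ≈ -0.10000)
P(T) = -T
b(h) = √(-163/77 + h)/6 (b(h) = √(h - 163/77)/6 = √(-163/77 + h)/6)
b(P(k)) - 1*(-46512) = √(-12551 + 5929*(-1*(-⅒)))/462 - 1*(-46512) = √(-12551 + 5929*(⅒))/462 + 46512 = √(-12551 + 5929/10)/462 + 46512 = √(-119581/10)/462 + 46512 = (I*√1195810/10)/462 + 46512 = I*√1195810/4620 + 46512 = 46512 + I*√1195810/4620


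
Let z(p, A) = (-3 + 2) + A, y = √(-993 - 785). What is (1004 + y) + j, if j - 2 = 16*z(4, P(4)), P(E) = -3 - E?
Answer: 878 + I*√1778 ≈ 878.0 + 42.166*I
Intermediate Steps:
y = I*√1778 (y = √(-1778) = I*√1778 ≈ 42.166*I)
z(p, A) = -1 + A
j = -126 (j = 2 + 16*(-1 + (-3 - 1*4)) = 2 + 16*(-1 + (-3 - 4)) = 2 + 16*(-1 - 7) = 2 + 16*(-8) = 2 - 128 = -126)
(1004 + y) + j = (1004 + I*√1778) - 126 = 878 + I*√1778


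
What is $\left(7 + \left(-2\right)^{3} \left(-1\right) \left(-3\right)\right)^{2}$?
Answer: $289$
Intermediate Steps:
$\left(7 + \left(-2\right)^{3} \left(-1\right) \left(-3\right)\right)^{2} = \left(7 + \left(-8\right) \left(-1\right) \left(-3\right)\right)^{2} = \left(7 + 8 \left(-3\right)\right)^{2} = \left(7 - 24\right)^{2} = \left(-17\right)^{2} = 289$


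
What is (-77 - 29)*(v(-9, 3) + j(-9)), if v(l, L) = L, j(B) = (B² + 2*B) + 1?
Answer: -7102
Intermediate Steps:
j(B) = 1 + B² + 2*B
(-77 - 29)*(v(-9, 3) + j(-9)) = (-77 - 29)*(3 + (1 + (-9)² + 2*(-9))) = -106*(3 + (1 + 81 - 18)) = -106*(3 + 64) = -106*67 = -7102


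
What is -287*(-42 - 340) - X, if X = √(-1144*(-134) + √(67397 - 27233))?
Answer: 109634 - √(153296 + 2*√10041) ≈ 1.0924e+5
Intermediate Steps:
X = √(153296 + 2*√10041) (X = √(153296 + √40164) = √(153296 + 2*√10041) ≈ 391.79)
-287*(-42 - 340) - X = -287*(-42 - 340) - √(153296 + 2*√10041) = -287*(-382) - √(153296 + 2*√10041) = 109634 - √(153296 + 2*√10041)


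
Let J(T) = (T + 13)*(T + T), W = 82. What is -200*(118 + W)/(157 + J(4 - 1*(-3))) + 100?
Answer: 3700/437 ≈ 8.4668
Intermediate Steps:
J(T) = 2*T*(13 + T) (J(T) = (13 + T)*(2*T) = 2*T*(13 + T))
-200*(118 + W)/(157 + J(4 - 1*(-3))) + 100 = -200*(118 + 82)/(157 + 2*(4 - 1*(-3))*(13 + (4 - 1*(-3)))) + 100 = -40000/(157 + 2*(4 + 3)*(13 + (4 + 3))) + 100 = -40000/(157 + 2*7*(13 + 7)) + 100 = -40000/(157 + 2*7*20) + 100 = -40000/(157 + 280) + 100 = -40000/437 + 100 = 3700/437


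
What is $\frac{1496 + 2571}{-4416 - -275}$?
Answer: $- \frac{4067}{4141} \approx -0.98213$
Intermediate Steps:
$\frac{1496 + 2571}{-4416 - -275} = \frac{4067}{-4416 + \left(-489 + 764\right)} = \frac{4067}{-4416 + 275} = \frac{4067}{-4141} = 4067 \left(- \frac{1}{4141}\right) = - \frac{4067}{4141}$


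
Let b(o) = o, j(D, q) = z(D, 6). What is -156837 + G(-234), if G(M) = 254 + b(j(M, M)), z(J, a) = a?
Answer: -156577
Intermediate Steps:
j(D, q) = 6
G(M) = 260 (G(M) = 254 + 6 = 260)
-156837 + G(-234) = -156837 + 260 = -156577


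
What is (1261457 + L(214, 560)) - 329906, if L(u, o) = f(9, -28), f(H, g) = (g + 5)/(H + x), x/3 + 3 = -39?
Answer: 108991490/117 ≈ 9.3155e+5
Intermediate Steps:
x = -126 (x = -9 + 3*(-39) = -9 - 117 = -126)
f(H, g) = (5 + g)/(-126 + H) (f(H, g) = (g + 5)/(H - 126) = (5 + g)/(-126 + H))
L(u, o) = 23/117 (L(u, o) = (5 - 28)/(-126 + 9) = -23/(-117) = -1/117*(-23) = 23/117)
(1261457 + L(214, 560)) - 329906 = (1261457 + 23/117) - 329906 = 147590492/117 - 329906 = 108991490/117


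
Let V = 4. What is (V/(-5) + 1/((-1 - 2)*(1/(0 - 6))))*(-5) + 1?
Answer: -5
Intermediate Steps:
(V/(-5) + 1/((-1 - 2)*(1/(0 - 6))))*(-5) + 1 = (4/(-5) + 1/((-1 - 2)*(1/(0 - 6))))*(-5) + 1 = (4*(-⅕) + 1/((-3)*(1/(-6))))*(-5) + 1 = (-⅘ - 1/(3*(-⅙)))*(-5) + 1 = (-⅘ - ⅓*(-6))*(-5) + 1 = (-⅘ + 2)*(-5) + 1 = (6/5)*(-5) + 1 = -6 + 1 = -5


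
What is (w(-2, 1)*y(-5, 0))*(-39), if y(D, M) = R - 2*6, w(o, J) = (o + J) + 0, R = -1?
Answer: -507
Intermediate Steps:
w(o, J) = J + o (w(o, J) = (J + o) + 0 = J + o)
y(D, M) = -13 (y(D, M) = -1 - 2*6 = -1 - 12 = -13)
(w(-2, 1)*y(-5, 0))*(-39) = ((1 - 2)*(-13))*(-39) = -1*(-13)*(-39) = 13*(-39) = -507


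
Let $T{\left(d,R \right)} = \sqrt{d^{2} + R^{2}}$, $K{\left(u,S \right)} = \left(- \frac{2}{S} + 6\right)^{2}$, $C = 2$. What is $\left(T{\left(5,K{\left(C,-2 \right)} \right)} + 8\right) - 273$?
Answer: $-265 + \sqrt{2426} \approx -215.75$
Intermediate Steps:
$K{\left(u,S \right)} = \left(6 - \frac{2}{S}\right)^{2}$
$T{\left(d,R \right)} = \sqrt{R^{2} + d^{2}}$
$\left(T{\left(5,K{\left(C,-2 \right)} \right)} + 8\right) - 273 = \left(\sqrt{\left(\frac{4 \left(-1 + 3 \left(-2\right)\right)^{2}}{4}\right)^{2} + 5^{2}} + 8\right) - 273 = \left(\sqrt{\left(4 \cdot \frac{1}{4} \left(-1 - 6\right)^{2}\right)^{2} + 25} + 8\right) - 273 = \left(\sqrt{\left(4 \cdot \frac{1}{4} \left(-7\right)^{2}\right)^{2} + 25} + 8\right) - 273 = \left(\sqrt{\left(4 \cdot \frac{1}{4} \cdot 49\right)^{2} + 25} + 8\right) - 273 = \left(\sqrt{49^{2} + 25} + 8\right) - 273 = \left(\sqrt{2401 + 25} + 8\right) - 273 = \left(\sqrt{2426} + 8\right) - 273 = \left(8 + \sqrt{2426}\right) - 273 = -265 + \sqrt{2426}$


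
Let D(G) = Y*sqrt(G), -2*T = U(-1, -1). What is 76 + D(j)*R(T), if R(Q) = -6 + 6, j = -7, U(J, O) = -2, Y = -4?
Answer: 76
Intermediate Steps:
T = 1 (T = -1/2*(-2) = 1)
R(Q) = 0
D(G) = -4*sqrt(G)
76 + D(j)*R(T) = 76 - 4*I*sqrt(7)*0 = 76 + 0 = 76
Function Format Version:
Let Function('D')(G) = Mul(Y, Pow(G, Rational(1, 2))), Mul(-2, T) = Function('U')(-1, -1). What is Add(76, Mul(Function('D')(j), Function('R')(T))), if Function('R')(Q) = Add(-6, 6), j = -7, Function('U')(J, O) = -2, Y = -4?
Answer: 76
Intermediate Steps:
T = 1 (T = Mul(Rational(-1, 2), -2) = 1)
Function('R')(Q) = 0
Function('D')(G) = Mul(-4, Pow(G, Rational(1, 2)))
Add(76, Mul(Function('D')(j), Function('R')(T))) = Add(76, Mul(Mul(-4, Pow(-7, Rational(1, 2))), 0)) = Add(76, Mul(Mul(-4, Mul(I, Pow(7, Rational(1, 2)))), 0)) = Add(76, Mul(Mul(-4, I, Pow(7, Rational(1, 2))), 0)) = Add(76, 0) = 76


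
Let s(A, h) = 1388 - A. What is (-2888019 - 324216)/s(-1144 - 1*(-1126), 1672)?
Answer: -169065/74 ≈ -2284.7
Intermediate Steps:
(-2888019 - 324216)/s(-1144 - 1*(-1126), 1672) = (-2888019 - 324216)/(1388 - (-1144 - 1*(-1126))) = -3212235/(1388 - (-1144 + 1126)) = -3212235/(1388 - 1*(-18)) = -3212235/(1388 + 18) = -3212235/1406 = -3212235*1/1406 = -169065/74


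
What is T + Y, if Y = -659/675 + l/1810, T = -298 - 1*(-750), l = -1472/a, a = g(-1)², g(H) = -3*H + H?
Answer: 55078981/122175 ≈ 450.82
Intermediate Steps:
g(H) = -2*H
a = 4 (a = (-2*(-1))² = 2² = 4)
l = -368 (l = -1472/4 = -1472*¼ = -368)
T = 452 (T = -298 + 750 = 452)
Y = -144119/122175 (Y = -659/675 - 368/1810 = -659*1/675 - 368*1/1810 = -659/675 - 184/905 = -144119/122175 ≈ -1.1796)
T + Y = 452 - 144119/122175 = 55078981/122175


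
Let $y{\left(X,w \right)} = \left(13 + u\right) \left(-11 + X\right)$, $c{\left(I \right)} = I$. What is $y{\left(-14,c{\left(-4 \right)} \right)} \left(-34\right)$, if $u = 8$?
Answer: $17850$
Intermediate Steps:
$y{\left(X,w \right)} = -231 + 21 X$ ($y{\left(X,w \right)} = \left(13 + 8\right) \left(-11 + X\right) = 21 \left(-11 + X\right) = -231 + 21 X$)
$y{\left(-14,c{\left(-4 \right)} \right)} \left(-34\right) = \left(-231 + 21 \left(-14\right)\right) \left(-34\right) = \left(-231 - 294\right) \left(-34\right) = \left(-525\right) \left(-34\right) = 17850$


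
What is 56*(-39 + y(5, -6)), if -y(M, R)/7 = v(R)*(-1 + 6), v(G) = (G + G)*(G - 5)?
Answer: -260904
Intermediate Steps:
v(G) = 2*G*(-5 + G) (v(G) = (2*G)*(-5 + G) = 2*G*(-5 + G))
y(M, R) = -70*R*(-5 + R) (y(M, R) = -7*2*R*(-5 + R)*(-1 + 6) = -7*2*R*(-5 + R)*5 = -70*R*(-5 + R))
56*(-39 + y(5, -6)) = 56*(-39 + 70*(-6)*(5 - 1*(-6))) = 56*(-39 + 70*(-6)*(5 + 6)) = 56*(-39 + 70*(-6)*11) = 56*(-39 - 4620) = 56*(-4659) = -260904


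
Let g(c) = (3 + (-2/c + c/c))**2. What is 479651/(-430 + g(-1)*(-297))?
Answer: -479651/11122 ≈ -43.126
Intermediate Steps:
g(c) = (4 - 2/c)**2 (g(c) = (3 + (-2/c + 1))**2 = (3 + (1 - 2/c))**2 = (4 - 2/c)**2)
479651/(-430 + g(-1)*(-297)) = 479651/(-430 + (4*(-1 + 2*(-1))**2/(-1)**2)*(-297)) = 479651/(-430 + (4*1*(-1 - 2)**2)*(-297)) = 479651/(-430 + (4*1*(-3)**2)*(-297)) = 479651/(-430 + (4*1*9)*(-297)) = 479651/(-430 + 36*(-297)) = 479651/(-430 - 10692) = 479651/(-11122) = 479651*(-1/11122) = -479651/11122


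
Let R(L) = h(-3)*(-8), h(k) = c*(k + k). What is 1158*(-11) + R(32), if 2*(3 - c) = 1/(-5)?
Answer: -62946/5 ≈ -12589.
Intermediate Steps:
c = 31/10 (c = 3 - ½/(-5) = 3 - ½*(-⅕) = 3 + ⅒ = 31/10 ≈ 3.1000)
h(k) = 31*k/5 (h(k) = 31*(k + k)/10 = 31*(2*k)/10 = 31*k/5)
R(L) = 744/5 (R(L) = ((31/5)*(-3))*(-8) = -93/5*(-8) = 744/5)
1158*(-11) + R(32) = 1158*(-11) + 744/5 = -12738 + 744/5 = -62946/5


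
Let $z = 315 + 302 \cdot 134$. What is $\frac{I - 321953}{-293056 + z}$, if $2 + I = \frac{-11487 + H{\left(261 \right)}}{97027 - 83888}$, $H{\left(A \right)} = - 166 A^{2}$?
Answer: $\frac{4241486318}{3314614947} \approx 1.2796$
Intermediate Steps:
$z = 40783$ ($z = 315 + 40468 = 40783$)
$I = - \frac{11345851}{13139}$ ($I = -2 + \frac{-11487 - 166 \cdot 261^{2}}{97027 - 83888} = -2 + \frac{-11487 - 11308086}{13139} = -2 + \left(-11487 - 11308086\right) \frac{1}{13139} = -2 - \frac{11319573}{13139} = - \frac{11345851}{13139} \approx -863.52$)
$\frac{I - 321953}{-293056 + z} = \frac{- \frac{11345851}{13139} - 321953}{-293056 + 40783} = - \frac{4241486318}{13139 \left(-252273\right)} = \left(- \frac{4241486318}{13139}\right) \left(- \frac{1}{252273}\right) = \frac{4241486318}{3314614947}$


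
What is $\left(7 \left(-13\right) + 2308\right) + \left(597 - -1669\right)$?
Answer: $4483$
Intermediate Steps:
$\left(7 \left(-13\right) + 2308\right) + \left(597 - -1669\right) = \left(-91 + 2308\right) + \left(597 + 1669\right) = 2217 + 2266 = 4483$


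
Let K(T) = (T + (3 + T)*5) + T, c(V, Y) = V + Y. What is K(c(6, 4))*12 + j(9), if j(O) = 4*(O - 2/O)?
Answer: 9496/9 ≈ 1055.1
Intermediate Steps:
j(O) = -8/O + 4*O
K(T) = 15 + 7*T (K(T) = (T + (15 + 5*T)) + T = (15 + 6*T) + T = 15 + 7*T)
K(c(6, 4))*12 + j(9) = (15 + 7*(6 + 4))*12 + (-8/9 + 4*9) = (15 + 7*10)*12 + (-8*⅑ + 36) = (15 + 70)*12 + (-8/9 + 36) = 85*12 + 316/9 = 1020 + 316/9 = 9496/9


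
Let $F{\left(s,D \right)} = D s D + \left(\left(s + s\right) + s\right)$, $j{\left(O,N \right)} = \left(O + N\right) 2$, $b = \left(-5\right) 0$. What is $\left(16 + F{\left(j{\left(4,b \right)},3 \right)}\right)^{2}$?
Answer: $12544$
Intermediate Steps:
$b = 0$
$j{\left(O,N \right)} = 2 N + 2 O$ ($j{\left(O,N \right)} = \left(N + O\right) 2 = 2 N + 2 O$)
$F{\left(s,D \right)} = 3 s + s D^{2}$ ($F{\left(s,D \right)} = s D^{2} + \left(2 s + s\right) = s D^{2} + 3 s = 3 s + s D^{2}$)
$\left(16 + F{\left(j{\left(4,b \right)},3 \right)}\right)^{2} = \left(16 + \left(2 \cdot 0 + 2 \cdot 4\right) \left(3 + 3^{2}\right)\right)^{2} = \left(16 + \left(0 + 8\right) \left(3 + 9\right)\right)^{2} = \left(16 + 8 \cdot 12\right)^{2} = \left(16 + 96\right)^{2} = 112^{2} = 12544$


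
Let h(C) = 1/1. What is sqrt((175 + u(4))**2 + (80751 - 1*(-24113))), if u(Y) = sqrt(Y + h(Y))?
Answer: sqrt(135494 + 350*sqrt(5)) ≈ 369.16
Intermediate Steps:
h(C) = 1
u(Y) = sqrt(1 + Y) (u(Y) = sqrt(Y + 1) = sqrt(1 + Y))
sqrt((175 + u(4))**2 + (80751 - 1*(-24113))) = sqrt((175 + sqrt(1 + 4))**2 + (80751 - 1*(-24113))) = sqrt((175 + sqrt(5))**2 + (80751 + 24113)) = sqrt((175 + sqrt(5))**2 + 104864) = sqrt(104864 + (175 + sqrt(5))**2)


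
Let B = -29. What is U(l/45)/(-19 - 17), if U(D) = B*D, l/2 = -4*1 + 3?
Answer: -29/810 ≈ -0.035802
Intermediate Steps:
l = -2 (l = 2*(-4*1 + 3) = 2*(-4 + 3) = 2*(-1) = -2)
U(D) = -29*D
U(l/45)/(-19 - 17) = (-(-58)/45)/(-19 - 17) = -(-58)/45/(-36) = -29*(-2/45)*(-1/36) = (58/45)*(-1/36) = -29/810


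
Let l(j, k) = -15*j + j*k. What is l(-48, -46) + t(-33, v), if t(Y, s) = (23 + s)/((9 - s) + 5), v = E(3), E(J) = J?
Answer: 32234/11 ≈ 2930.4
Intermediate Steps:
v = 3
t(Y, s) = (23 + s)/(14 - s)
l(-48, -46) + t(-33, v) = -48*(-15 - 46) + (-23 - 1*3)/(-14 + 3) = -48*(-61) + (-23 - 3)/(-11) = 2928 - 1/11*(-26) = 2928 + 26/11 = 32234/11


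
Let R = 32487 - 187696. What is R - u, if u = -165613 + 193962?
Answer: -183558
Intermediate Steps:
R = -155209
u = 28349
R - u = -155209 - 1*28349 = -155209 - 28349 = -183558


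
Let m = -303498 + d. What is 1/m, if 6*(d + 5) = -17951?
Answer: -6/1838969 ≈ -3.2627e-6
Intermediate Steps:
d = -17981/6 (d = -5 + (⅙)*(-17951) = -5 - 17951/6 = -17981/6 ≈ -2996.8)
m = -1838969/6 (m = -303498 - 17981/6 = -1838969/6 ≈ -3.0650e+5)
1/m = 1/(-1838969/6) = -6/1838969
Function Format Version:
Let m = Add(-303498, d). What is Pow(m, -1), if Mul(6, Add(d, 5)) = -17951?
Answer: Rational(-6, 1838969) ≈ -3.2627e-6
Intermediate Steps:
d = Rational(-17981, 6) (d = Add(-5, Mul(Rational(1, 6), -17951)) = Add(-5, Rational(-17951, 6)) = Rational(-17981, 6) ≈ -2996.8)
m = Rational(-1838969, 6) (m = Add(-303498, Rational(-17981, 6)) = Rational(-1838969, 6) ≈ -3.0650e+5)
Pow(m, -1) = Pow(Rational(-1838969, 6), -1) = Rational(-6, 1838969)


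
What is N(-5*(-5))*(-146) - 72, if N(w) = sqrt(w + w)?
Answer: -72 - 730*sqrt(2) ≈ -1104.4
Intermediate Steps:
N(w) = sqrt(2)*sqrt(w) (N(w) = sqrt(2*w) = sqrt(2)*sqrt(w))
N(-5*(-5))*(-146) - 72 = (sqrt(2)*sqrt(-5*(-5)))*(-146) - 72 = (sqrt(2)*sqrt(25))*(-146) - 72 = (sqrt(2)*5)*(-146) - 72 = (5*sqrt(2))*(-146) - 72 = -730*sqrt(2) - 72 = -72 - 730*sqrt(2)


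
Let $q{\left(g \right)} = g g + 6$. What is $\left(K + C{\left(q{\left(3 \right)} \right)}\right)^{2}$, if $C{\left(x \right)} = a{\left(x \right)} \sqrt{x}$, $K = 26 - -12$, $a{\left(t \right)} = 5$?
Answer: $1819 + 380 \sqrt{15} \approx 3290.7$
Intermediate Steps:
$q{\left(g \right)} = 6 + g^{2}$ ($q{\left(g \right)} = g^{2} + 6 = 6 + g^{2}$)
$K = 38$ ($K = 26 + 12 = 38$)
$C{\left(x \right)} = 5 \sqrt{x}$
$\left(K + C{\left(q{\left(3 \right)} \right)}\right)^{2} = \left(38 + 5 \sqrt{6 + 3^{2}}\right)^{2} = \left(38 + 5 \sqrt{6 + 9}\right)^{2} = \left(38 + 5 \sqrt{15}\right)^{2}$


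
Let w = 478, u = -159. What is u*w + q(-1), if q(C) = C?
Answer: -76003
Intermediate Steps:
u*w + q(-1) = -159*478 - 1 = -76002 - 1 = -76003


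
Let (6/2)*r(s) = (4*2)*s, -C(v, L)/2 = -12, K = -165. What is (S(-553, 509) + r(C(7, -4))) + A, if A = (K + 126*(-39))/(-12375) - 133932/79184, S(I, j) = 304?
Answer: 29945725253/81658500 ≈ 366.72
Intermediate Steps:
C(v, L) = 24 (C(v, L) = -2*(-12) = 24)
r(s) = 8*s/3 (r(s) = ((4*2)*s)/3 = (8*s)/3 = 8*s/3)
A = -104602747/81658500 (A = (-165 + 126*(-39))/(-12375) - 133932/79184 = (-165 - 4914)*(-1/12375) - 133932*1/79184 = -5079*(-1/12375) - 33483/19796 = 1693/4125 - 33483/19796 = -104602747/81658500 ≈ -1.2810)
(S(-553, 509) + r(C(7, -4))) + A = (304 + (8/3)*24) - 104602747/81658500 = (304 + 64) - 104602747/81658500 = 368 - 104602747/81658500 = 29945725253/81658500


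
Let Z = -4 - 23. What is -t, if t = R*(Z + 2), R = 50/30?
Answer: 125/3 ≈ 41.667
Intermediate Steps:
R = 5/3 (R = 50*(1/30) = 5/3 ≈ 1.6667)
Z = -27
t = -125/3 (t = 5*(-27 + 2)/3 = (5/3)*(-25) = -125/3 ≈ -41.667)
-t = -1*(-125/3) = 125/3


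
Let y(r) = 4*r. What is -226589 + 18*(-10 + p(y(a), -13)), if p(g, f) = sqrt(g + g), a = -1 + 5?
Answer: -226769 + 72*sqrt(2) ≈ -2.2667e+5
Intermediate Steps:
a = 4
p(g, f) = sqrt(2)*sqrt(g) (p(g, f) = sqrt(2*g) = sqrt(2)*sqrt(g))
-226589 + 18*(-10 + p(y(a), -13)) = -226589 + 18*(-10 + sqrt(2)*sqrt(4*4)) = -226589 + 18*(-10 + sqrt(2)*sqrt(16)) = -226589 + 18*(-10 + sqrt(2)*4) = -226589 + 18*(-10 + 4*sqrt(2)) = -226589 + (-180 + 72*sqrt(2)) = -226769 + 72*sqrt(2)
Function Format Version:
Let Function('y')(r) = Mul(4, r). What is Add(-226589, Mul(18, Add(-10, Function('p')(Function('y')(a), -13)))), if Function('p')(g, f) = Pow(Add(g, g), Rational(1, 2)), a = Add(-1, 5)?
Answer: Add(-226769, Mul(72, Pow(2, Rational(1, 2)))) ≈ -2.2667e+5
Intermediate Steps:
a = 4
Function('p')(g, f) = Mul(Pow(2, Rational(1, 2)), Pow(g, Rational(1, 2))) (Function('p')(g, f) = Pow(Mul(2, g), Rational(1, 2)) = Mul(Pow(2, Rational(1, 2)), Pow(g, Rational(1, 2))))
Add(-226589, Mul(18, Add(-10, Function('p')(Function('y')(a), -13)))) = Add(-226589, Mul(18, Add(-10, Mul(Pow(2, Rational(1, 2)), Pow(Mul(4, 4), Rational(1, 2)))))) = Add(-226589, Mul(18, Add(-10, Mul(Pow(2, Rational(1, 2)), Pow(16, Rational(1, 2)))))) = Add(-226589, Mul(18, Add(-10, Mul(Pow(2, Rational(1, 2)), 4)))) = Add(-226589, Mul(18, Add(-10, Mul(4, Pow(2, Rational(1, 2)))))) = Add(-226589, Add(-180, Mul(72, Pow(2, Rational(1, 2))))) = Add(-226769, Mul(72, Pow(2, Rational(1, 2))))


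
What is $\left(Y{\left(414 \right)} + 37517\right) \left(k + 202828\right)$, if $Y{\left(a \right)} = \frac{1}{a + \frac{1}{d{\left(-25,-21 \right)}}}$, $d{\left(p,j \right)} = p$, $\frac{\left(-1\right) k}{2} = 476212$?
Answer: $- \frac{291040735062968}{10349} \approx -2.8123 \cdot 10^{10}$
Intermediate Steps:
$k = -952424$ ($k = \left(-2\right) 476212 = -952424$)
$Y{\left(a \right)} = \frac{1}{- \frac{1}{25} + a}$ ($Y{\left(a \right)} = \frac{1}{a + \frac{1}{-25}} = \frac{1}{a - \frac{1}{25}} = \frac{1}{- \frac{1}{25} + a}$)
$\left(Y{\left(414 \right)} + 37517\right) \left(k + 202828\right) = \left(\frac{25}{-1 + 25 \cdot 414} + 37517\right) \left(-952424 + 202828\right) = \left(\frac{25}{-1 + 10350} + 37517\right) \left(-749596\right) = \left(\frac{25}{10349} + 37517\right) \left(-749596\right) = \frac{388263458}{10349} \left(-749596\right) = - \frac{291040735062968}{10349}$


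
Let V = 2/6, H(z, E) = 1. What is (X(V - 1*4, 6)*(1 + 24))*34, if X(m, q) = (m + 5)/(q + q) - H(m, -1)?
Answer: -6800/9 ≈ -755.56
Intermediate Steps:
V = ⅓ (V = 2*(⅙) = ⅓ ≈ 0.33333)
X(m, q) = -1 + (5 + m)/(2*q) (X(m, q) = (m + 5)/(q + q) - 1*1 = (5 + m)/((2*q)) - 1 = (5 + m)*(1/(2*q)) - 1 = (5 + m)/(2*q) - 1 = -1 + (5 + m)/(2*q))
(X(V - 1*4, 6)*(1 + 24))*34 = (((½)*(5 + (⅓ - 1*4) - 2*6)/6)*(1 + 24))*34 = (((½)*(⅙)*(5 + (⅓ - 4) - 12))*25)*34 = (((½)*(⅙)*(5 - 11/3 - 12))*25)*34 = (((½)*(⅙)*(-32/3))*25)*34 = -8/9*25*34 = -200/9*34 = -6800/9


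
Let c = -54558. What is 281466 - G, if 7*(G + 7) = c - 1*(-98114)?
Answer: 1926755/7 ≈ 2.7525e+5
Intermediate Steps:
G = 43507/7 (G = -7 + (-54558 - 1*(-98114))/7 = -7 + (-54558 + 98114)/7 = -7 + (⅐)*43556 = -7 + 43556/7 = 43507/7 ≈ 6215.3)
281466 - G = 281466 - 1*43507/7 = 281466 - 43507/7 = 1926755/7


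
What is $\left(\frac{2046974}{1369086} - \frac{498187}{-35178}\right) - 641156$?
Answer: $- \frac{1715467418970533}{2675650406} \approx -6.4114 \cdot 10^{5}$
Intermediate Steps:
$\left(\frac{2046974}{1369086} - \frac{498187}{-35178}\right) - 641156 = \left(2046974 \cdot \frac{1}{1369086} - - \frac{498187}{35178}\right) - 641156 = \left(\frac{1023487}{684543} + \frac{498187}{35178}\right) - 641156 = \frac{41892738803}{2675650406} - 641156 = - \frac{1715467418970533}{2675650406}$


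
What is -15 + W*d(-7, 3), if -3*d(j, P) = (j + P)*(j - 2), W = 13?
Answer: -171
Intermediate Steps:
d(j, P) = -(-2 + j)*(P + j)/3 (d(j, P) = -(j + P)*(j - 2)/3 = -(P + j)*(-2 + j)/3 = -(-2 + j)*(P + j)/3)
-15 + W*d(-7, 3) = -15 + 13*(-⅓*(-7)² + (⅔)*3 + (⅔)*(-7) - ⅓*3*(-7)) = -15 + 13*(-⅓*49 + 2 - 14/3 + 7) = -15 + 13*(-49/3 + 2 - 14/3 + 7) = -15 + 13*(-12) = -15 - 156 = -171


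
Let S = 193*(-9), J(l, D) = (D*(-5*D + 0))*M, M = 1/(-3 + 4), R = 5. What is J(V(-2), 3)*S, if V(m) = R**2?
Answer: 78165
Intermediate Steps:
V(m) = 25 (V(m) = 5**2 = 25)
M = 1 (M = 1/1 = 1)
J(l, D) = -5*D**2 (J(l, D) = (D*(-5*D + 0))*1 = (D*(-5*D))*1 = -5*D**2*1 = -5*D**2)
S = -1737
J(V(-2), 3)*S = -5*3**2*(-1737) = -5*9*(-1737) = -45*(-1737) = 78165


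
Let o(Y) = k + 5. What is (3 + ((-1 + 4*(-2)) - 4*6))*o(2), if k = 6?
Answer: -330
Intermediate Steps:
o(Y) = 11 (o(Y) = 6 + 5 = 11)
(3 + ((-1 + 4*(-2)) - 4*6))*o(2) = (3 + ((-1 + 4*(-2)) - 4*6))*11 = (3 + ((-1 - 8) - 24))*11 = (3 + (-9 - 24))*11 = (3 - 33)*11 = -30*11 = -330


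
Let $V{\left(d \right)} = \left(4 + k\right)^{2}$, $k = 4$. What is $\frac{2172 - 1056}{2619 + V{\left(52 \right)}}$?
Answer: $\frac{1116}{2683} \approx 0.41595$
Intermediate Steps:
$V{\left(d \right)} = 64$ ($V{\left(d \right)} = \left(4 + 4\right)^{2} = 8^{2} = 64$)
$\frac{2172 - 1056}{2619 + V{\left(52 \right)}} = \frac{2172 - 1056}{2619 + 64} = \frac{1116}{2683}$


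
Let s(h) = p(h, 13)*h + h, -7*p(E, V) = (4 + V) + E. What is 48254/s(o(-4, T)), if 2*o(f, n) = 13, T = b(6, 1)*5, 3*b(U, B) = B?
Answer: -1351112/429 ≈ -3149.4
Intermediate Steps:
b(U, B) = B/3
p(E, V) = -4/7 - E/7 - V/7 (p(E, V) = -((4 + V) + E)/7 = -(4 + E + V)/7 = -4/7 - E/7 - V/7)
T = 5/3 (T = ((⅓)*1)*5 = (⅓)*5 = 5/3 ≈ 1.6667)
o(f, n) = 13/2 (o(f, n) = (½)*13 = 13/2)
s(h) = h + h*(-17/7 - h/7) (s(h) = (-4/7 - h/7 - ⅐*13)*h + h = (-4/7 - h/7 - 13/7)*h + h = (-17/7 - h/7)*h + h = h*(-17/7 - h/7) + h = h + h*(-17/7 - h/7))
48254/s(o(-4, T)) = 48254/((-⅐*13/2*(10 + 13/2))) = 48254/((-⅐*13/2*33/2)) = 48254/(-429/28) = 48254*(-28/429) = -1351112/429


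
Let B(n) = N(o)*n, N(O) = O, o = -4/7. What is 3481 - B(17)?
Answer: 24435/7 ≈ 3490.7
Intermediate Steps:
o = -4/7 (o = -4*⅐ = -4/7 ≈ -0.57143)
B(n) = -4*n/7
3481 - B(17) = 3481 - (-4)*17/7 = 3481 - 1*(-68/7) = 3481 + 68/7 = 24435/7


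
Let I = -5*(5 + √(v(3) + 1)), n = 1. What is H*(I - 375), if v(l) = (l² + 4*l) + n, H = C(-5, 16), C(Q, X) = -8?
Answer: 3200 + 40*√23 ≈ 3391.8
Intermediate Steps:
H = -8
v(l) = 1 + l² + 4*l (v(l) = (l² + 4*l) + 1 = 1 + l² + 4*l)
I = -25 - 5*√23 (I = -5*(5 + √((1 + 3² + 4*3) + 1)) = -5*(5 + √((1 + 9 + 12) + 1)) = -5*(5 + √(22 + 1)) = -5*(5 + √23) = -25 - 5*√23 ≈ -48.979)
H*(I - 375) = -8*((-25 - 5*√23) - 375) = -8*(-400 - 5*√23) = 3200 + 40*√23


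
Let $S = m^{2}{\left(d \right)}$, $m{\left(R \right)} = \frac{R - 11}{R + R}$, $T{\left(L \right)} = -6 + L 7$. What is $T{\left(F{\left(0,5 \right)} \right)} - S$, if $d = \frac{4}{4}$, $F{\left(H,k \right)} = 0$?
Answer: $-31$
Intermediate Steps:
$T{\left(L \right)} = -6 + 7 L$
$d = 1$ ($d = 4 \cdot \frac{1}{4} = 1$)
$m{\left(R \right)} = \frac{-11 + R}{2 R}$
$S = 25$ ($S = \left(\frac{-11 + 1}{2 \cdot 1}\right)^{2} = \left(\frac{1}{2} \cdot 1 \left(-10\right)\right)^{2} = \left(-5\right)^{2} = 25$)
$T{\left(F{\left(0,5 \right)} \right)} - S = \left(-6 + 7 \cdot 0\right) - 25 = \left(-6 + 0\right) - 25 = -6 - 25 = -31$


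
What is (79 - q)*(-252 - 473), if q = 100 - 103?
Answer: -59450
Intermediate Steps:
q = -3
(79 - q)*(-252 - 473) = (79 - 1*(-3))*(-252 - 473) = (79 + 3)*(-725) = 82*(-725) = -59450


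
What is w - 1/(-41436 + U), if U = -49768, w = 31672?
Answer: 2888613089/91204 ≈ 31672.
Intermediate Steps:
w - 1/(-41436 + U) = 31672 - 1/(-41436 - 49768) = 31672 - 1/(-91204) = 31672 - 1*(-1/91204) = 31672 + 1/91204 = 2888613089/91204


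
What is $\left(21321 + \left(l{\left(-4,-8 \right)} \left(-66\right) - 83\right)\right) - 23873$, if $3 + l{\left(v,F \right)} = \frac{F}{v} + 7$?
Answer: $-3031$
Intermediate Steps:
$l{\left(v,F \right)} = 4 + \frac{F}{v}$ ($l{\left(v,F \right)} = -3 + \left(\frac{F}{v} + 7\right) = -3 + \left(7 + \frac{F}{v}\right) = 4 + \frac{F}{v}$)
$\left(21321 + \left(l{\left(-4,-8 \right)} \left(-66\right) - 83\right)\right) - 23873 = \left(21321 + \left(\left(4 - \frac{8}{-4}\right) \left(-66\right) - 83\right)\right) - 23873 = \left(21321 + \left(\left(4 - -2\right) \left(-66\right) - 83\right)\right) - 23873 = \left(21321 + \left(\left(4 + 2\right) \left(-66\right) - 83\right)\right) - 23873 = \left(21321 + \left(6 \left(-66\right) - 83\right)\right) - 23873 = \left(21321 - 479\right) - 23873 = 20842 - 23873 = -3031$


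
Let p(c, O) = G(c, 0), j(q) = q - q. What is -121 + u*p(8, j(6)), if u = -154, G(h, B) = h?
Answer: -1353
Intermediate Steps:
j(q) = 0
p(c, O) = c
-121 + u*p(8, j(6)) = -121 - 154*8 = -121 - 1232 = -1353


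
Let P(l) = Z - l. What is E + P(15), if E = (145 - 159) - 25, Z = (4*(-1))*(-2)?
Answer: -46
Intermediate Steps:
Z = 8 (Z = -4*(-2) = 8)
P(l) = 8 - l
E = -39 (E = -14 - 25 = -39)
E + P(15) = -39 + (8 - 1*15) = -39 + (8 - 15) = -39 - 7 = -46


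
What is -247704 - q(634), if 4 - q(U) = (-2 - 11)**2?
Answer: -247539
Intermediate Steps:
q(U) = -165 (q(U) = 4 - (-2 - 11)**2 = 4 - 1*(-13)**2 = 4 - 1*169 = 4 - 169 = -165)
-247704 - q(634) = -247704 - 1*(-165) = -247704 + 165 = -247539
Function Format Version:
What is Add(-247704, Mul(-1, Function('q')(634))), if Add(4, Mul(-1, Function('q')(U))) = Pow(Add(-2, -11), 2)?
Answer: -247539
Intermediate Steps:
Function('q')(U) = -165 (Function('q')(U) = Add(4, Mul(-1, Pow(Add(-2, -11), 2))) = Add(4, Mul(-1, Pow(-13, 2))) = Add(4, Mul(-1, 169)) = Add(4, -169) = -165)
Add(-247704, Mul(-1, Function('q')(634))) = Add(-247704, Mul(-1, -165)) = Add(-247704, 165) = -247539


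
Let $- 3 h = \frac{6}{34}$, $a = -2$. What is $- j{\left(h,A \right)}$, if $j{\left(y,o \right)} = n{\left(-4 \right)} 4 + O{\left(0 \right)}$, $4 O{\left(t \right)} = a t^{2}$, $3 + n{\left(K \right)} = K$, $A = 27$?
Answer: $28$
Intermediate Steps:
$n{\left(K \right)} = -3 + K$
$h = - \frac{1}{17}$ ($h = - \frac{6 \cdot \frac{1}{34}}{3} = \left(- \frac{1}{3}\right) \frac{3}{17} = - \frac{1}{17} \approx -0.058824$)
$O{\left(t \right)} = - \frac{t^{2}}{2}$ ($O{\left(t \right)} = \frac{\left(-2\right) t^{2}}{4} = - \frac{t^{2}}{2}$)
$j{\left(y,o \right)} = -28$ ($j{\left(y,o \right)} = \left(-3 - 4\right) 4 - \frac{0^{2}}{2} = \left(-7\right) 4 - 0 = -28 + 0 = -28$)
$- j{\left(h,A \right)} = \left(-1\right) \left(-28\right) = 28$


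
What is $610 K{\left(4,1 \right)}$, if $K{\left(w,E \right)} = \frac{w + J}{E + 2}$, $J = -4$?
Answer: $0$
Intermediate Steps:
$K{\left(w,E \right)} = \frac{-4 + w}{2 + E}$ ($K{\left(w,E \right)} = \frac{w - 4}{E + 2} = \frac{-4 + w}{2 + E}$)
$610 K{\left(4,1 \right)} = 610 \frac{-4 + 4}{2 + 1} = 610 \cdot \frac{1}{3} \cdot 0 = 610 \cdot 0 = 0$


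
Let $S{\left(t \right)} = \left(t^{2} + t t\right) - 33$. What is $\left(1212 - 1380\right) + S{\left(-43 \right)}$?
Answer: $3497$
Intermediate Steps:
$S{\left(t \right)} = -33 + 2 t^{2}$ ($S{\left(t \right)} = \left(t^{2} + t^{2}\right) - 33 = 2 t^{2} - 33 = -33 + 2 t^{2}$)
$\left(1212 - 1380\right) + S{\left(-43 \right)} = \left(1212 - 1380\right) - \left(33 - 2 \left(-43\right)^{2}\right) = -168 + \left(-33 + 2 \cdot 1849\right) = -168 + \left(-33 + 3698\right) = -168 + 3665 = 3497$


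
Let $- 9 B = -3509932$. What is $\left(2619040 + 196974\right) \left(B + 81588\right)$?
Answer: $\frac{11951794203136}{9} \approx 1.328 \cdot 10^{12}$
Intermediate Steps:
$B = \frac{3509932}{9}$ ($B = \left(- \frac{1}{9}\right) \left(-3509932\right) = \frac{3509932}{9} \approx 3.8999 \cdot 10^{5}$)
$\left(2619040 + 196974\right) \left(B + 81588\right) = \left(2619040 + 196974\right) \left(\frac{3509932}{9} + 81588\right) = 2816014 \cdot \frac{4244224}{9} = \frac{11951794203136}{9}$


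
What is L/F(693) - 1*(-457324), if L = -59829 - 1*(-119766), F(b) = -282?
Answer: 42968477/94 ≈ 4.5711e+5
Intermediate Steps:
L = 59937 (L = -59829 + 119766 = 59937)
L/F(693) - 1*(-457324) = 59937/(-282) - 1*(-457324) = 59937*(-1/282) + 457324 = -19979/94 + 457324 = 42968477/94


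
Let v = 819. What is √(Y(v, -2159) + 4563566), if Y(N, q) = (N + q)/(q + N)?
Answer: 3*√507063 ≈ 2136.3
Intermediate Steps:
Y(N, q) = 1 (Y(N, q) = (N + q)/(N + q) = 1)
√(Y(v, -2159) + 4563566) = √(1 + 4563566) = √4563567 = 3*√507063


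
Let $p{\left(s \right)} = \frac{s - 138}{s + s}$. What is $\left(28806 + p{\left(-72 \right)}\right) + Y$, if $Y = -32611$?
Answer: $- \frac{91285}{24} \approx -3803.5$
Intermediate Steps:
$p{\left(s \right)} = \frac{-138 + s}{2 s}$
$\left(28806 + p{\left(-72 \right)}\right) + Y = \left(28806 + \frac{-138 - 72}{2 \left(-72\right)}\right) - 32611 = \left(28806 + \frac{1}{2} \left(- \frac{1}{72}\right) \left(-210\right)\right) - 32611 = \left(28806 + \frac{35}{24}\right) - 32611 = \frac{691379}{24} - 32611 = - \frac{91285}{24}$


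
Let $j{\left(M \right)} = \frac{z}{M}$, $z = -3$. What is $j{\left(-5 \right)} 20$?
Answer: $12$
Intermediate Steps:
$j{\left(M \right)} = - \frac{3}{M}$
$j{\left(-5 \right)} 20 = - \frac{3}{-5} \cdot 20 = \left(-3\right) \left(- \frac{1}{5}\right) 20 = \frac{3}{5} \cdot 20 = 12$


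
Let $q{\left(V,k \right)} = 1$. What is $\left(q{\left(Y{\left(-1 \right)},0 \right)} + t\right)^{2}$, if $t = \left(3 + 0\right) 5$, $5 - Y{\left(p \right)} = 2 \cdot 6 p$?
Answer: $256$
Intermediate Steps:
$Y{\left(p \right)} = 5 - 12 p$ ($Y{\left(p \right)} = 5 - 2 \cdot 6 p = 5 - 12 p$)
$t = 15$ ($t = 3 \cdot 5 = 15$)
$\left(q{\left(Y{\left(-1 \right)},0 \right)} + t\right)^{2} = \left(1 + 15\right)^{2} = 16^{2} = 256$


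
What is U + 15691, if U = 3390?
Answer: 19081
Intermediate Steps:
U + 15691 = 3390 + 15691 = 19081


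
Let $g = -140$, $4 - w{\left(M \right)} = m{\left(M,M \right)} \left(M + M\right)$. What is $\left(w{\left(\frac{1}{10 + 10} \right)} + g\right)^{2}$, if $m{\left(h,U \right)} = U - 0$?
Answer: $\frac{739894401}{40000} \approx 18497.0$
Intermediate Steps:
$m{\left(h,U \right)} = U$ ($m{\left(h,U \right)} = U + 0 = U$)
$w{\left(M \right)} = 4 - 2 M^{2}$ ($w{\left(M \right)} = 4 - M \left(M + M\right) = 4 - M 2 M = 4 - 2 M^{2}$)
$\left(w{\left(\frac{1}{10 + 10} \right)} + g\right)^{2} = \left(\left(4 - 2 \left(\frac{1}{10 + 10}\right)^{2}\right) - 140\right)^{2} = \left(\left(4 - 2 \left(\frac{1}{20}\right)^{2}\right) - 140\right)^{2} = \left(\left(4 - \frac{2}{400}\right) - 140\right)^{2} = \left(\left(4 - \frac{1}{200}\right) - 140\right)^{2} = \left(\frac{799}{200} - 140\right)^{2} = \left(- \frac{27201}{200}\right)^{2} = \frac{739894401}{40000}$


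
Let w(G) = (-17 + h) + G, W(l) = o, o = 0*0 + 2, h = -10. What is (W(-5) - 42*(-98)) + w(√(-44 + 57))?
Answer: 4091 + √13 ≈ 4094.6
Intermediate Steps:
o = 2 (o = 0 + 2 = 2)
W(l) = 2
w(G) = -27 + G (w(G) = (-17 - 10) + G = -27 + G)
(W(-5) - 42*(-98)) + w(√(-44 + 57)) = (2 - 42*(-98)) + (-27 + √(-44 + 57)) = (2 + 4116) + (-27 + √13) = 4118 + (-27 + √13) = 4091 + √13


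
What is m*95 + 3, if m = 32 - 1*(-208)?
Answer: 22803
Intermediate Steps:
m = 240 (m = 32 + 208 = 240)
m*95 + 3 = 240*95 + 3 = 22800 + 3 = 22803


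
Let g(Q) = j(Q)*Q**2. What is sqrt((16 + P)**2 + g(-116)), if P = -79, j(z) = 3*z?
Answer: I*sqrt(4678719) ≈ 2163.0*I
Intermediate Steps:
g(Q) = 3*Q**3 (g(Q) = (3*Q)*Q**2 = 3*Q**3)
sqrt((16 + P)**2 + g(-116)) = sqrt((16 - 79)**2 + 3*(-116)**3) = sqrt((-63)**2 + 3*(-1560896)) = sqrt(3969 - 4682688) = sqrt(-4678719) = I*sqrt(4678719)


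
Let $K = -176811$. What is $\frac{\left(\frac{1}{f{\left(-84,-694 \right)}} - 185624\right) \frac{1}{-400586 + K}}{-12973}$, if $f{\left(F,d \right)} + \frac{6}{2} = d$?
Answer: $- \frac{129379929}{5220928182857} \approx -2.4781 \cdot 10^{-5}$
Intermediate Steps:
$f{\left(F,d \right)} = -3 + d$
$\frac{\left(\frac{1}{f{\left(-84,-694 \right)}} - 185624\right) \frac{1}{-400586 + K}}{-12973} = \frac{\left(\frac{1}{-3 - 694} - 185624\right) \frac{1}{-400586 - 176811}}{-12973} = \frac{\frac{1}{-697} - 185624}{-577397} \left(- \frac{1}{12973}\right) = \left(- \frac{1}{697} - 185624\right) \left(- \frac{1}{577397}\right) \left(- \frac{1}{12973}\right) = \left(- \frac{129379929}{697}\right) \left(- \frac{1}{577397}\right) \left(- \frac{1}{12973}\right) = \frac{129379929}{402445709} \left(- \frac{1}{12973}\right) = - \frac{129379929}{5220928182857}$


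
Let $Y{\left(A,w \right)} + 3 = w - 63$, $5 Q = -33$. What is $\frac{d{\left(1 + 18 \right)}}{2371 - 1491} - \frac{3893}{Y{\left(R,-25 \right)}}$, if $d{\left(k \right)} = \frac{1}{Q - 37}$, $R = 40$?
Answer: $\frac{149366533}{3491488} \approx 42.78$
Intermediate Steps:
$Q = - \frac{33}{5}$ ($Q = \frac{1}{5} \left(-33\right) = - \frac{33}{5} \approx -6.6$)
$d{\left(k \right)} = - \frac{5}{218}$ ($d{\left(k \right)} = \frac{1}{- \frac{33}{5} - 37} = \frac{1}{- \frac{218}{5}} = - \frac{5}{218}$)
$Y{\left(A,w \right)} = -66 + w$ ($Y{\left(A,w \right)} = -3 + \left(w - 63\right) = -3 + \left(-63 + w\right) = -66 + w$)
$\frac{d{\left(1 + 18 \right)}}{2371 - 1491} - \frac{3893}{Y{\left(R,-25 \right)}} = - \frac{5}{218 \left(2371 - 1491\right)} - \frac{3893}{-66 - 25} = - \frac{5}{218 \cdot 880} - \frac{3893}{-91} = \left(- \frac{5}{218}\right) \frac{1}{880} - - \frac{3893}{91} = - \frac{1}{38368} + \frac{3893}{91} = \frac{149366533}{3491488}$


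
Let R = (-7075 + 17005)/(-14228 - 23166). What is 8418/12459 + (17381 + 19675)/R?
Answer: -959111369702/6873215 ≈ -1.3954e+5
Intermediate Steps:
R = -4965/18697 (R = 9930/(-37394) = 9930*(-1/37394) = -4965/18697 ≈ -0.26555)
8418/12459 + (17381 + 19675)/R = 8418/12459 + (17381 + 19675)/(-4965/18697) = 8418*(1/12459) + 37056*(-18697/4965) = 2806/4153 - 230945344/1655 = -959111369702/6873215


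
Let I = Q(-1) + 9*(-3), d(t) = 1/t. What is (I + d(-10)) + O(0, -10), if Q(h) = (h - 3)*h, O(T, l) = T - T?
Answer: -231/10 ≈ -23.100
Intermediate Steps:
O(T, l) = 0
Q(h) = h*(-3 + h) (Q(h) = (-3 + h)*h = h*(-3 + h))
I = -23 (I = -(-3 - 1) + 9*(-3) = -1*(-4) - 27 = 4 - 27 = -23)
(I + d(-10)) + O(0, -10) = (-23 + 1/(-10)) + 0 = (-23 - 1/10) + 0 = -231/10 + 0 = -231/10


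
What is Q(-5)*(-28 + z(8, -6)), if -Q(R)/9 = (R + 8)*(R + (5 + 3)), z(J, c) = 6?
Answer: 1782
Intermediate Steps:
Q(R) = -9*(8 + R)² (Q(R) = -9*(R + 8)*(R + (5 + 3)) = -9*(8 + R)*(R + 8) = -9*(8 + R)*(8 + R) = -9*(8 + R)²)
Q(-5)*(-28 + z(8, -6)) = (-9*(8 - 5)²)*(-28 + 6) = -9*3²*(-22) = -9*9*(-22) = -81*(-22) = 1782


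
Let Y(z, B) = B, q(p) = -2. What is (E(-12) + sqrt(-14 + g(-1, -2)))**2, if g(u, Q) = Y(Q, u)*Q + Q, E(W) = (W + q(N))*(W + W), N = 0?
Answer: 112882 + 672*I*sqrt(14) ≈ 1.1288e+5 + 2514.4*I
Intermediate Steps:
E(W) = 2*W*(-2 + W) (E(W) = (W - 2)*(W + W) = (-2 + W)*(2*W) = 2*W*(-2 + W))
g(u, Q) = Q + Q*u (g(u, Q) = u*Q + Q = Q*u + Q = Q + Q*u)
(E(-12) + sqrt(-14 + g(-1, -2)))**2 = (2*(-12)*(-2 - 12) + sqrt(-14 - 2*(1 - 1)))**2 = (2*(-12)*(-14) + sqrt(-14 - 2*0))**2 = (336 + sqrt(-14 + 0))**2 = (336 + sqrt(-14))**2 = (336 + I*sqrt(14))**2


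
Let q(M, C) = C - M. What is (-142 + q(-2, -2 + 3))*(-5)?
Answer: 695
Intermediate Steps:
(-142 + q(-2, -2 + 3))*(-5) = (-142 + ((-2 + 3) - 1*(-2)))*(-5) = (-142 + (1 + 2))*(-5) = (-142 + 3)*(-5) = -139*(-5) = 695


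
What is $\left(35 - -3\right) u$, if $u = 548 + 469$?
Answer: $38646$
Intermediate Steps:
$u = 1017$
$\left(35 - -3\right) u = \left(35 - -3\right) 1017 = \left(35 + 3\right) 1017 = 38 \cdot 1017 = 38646$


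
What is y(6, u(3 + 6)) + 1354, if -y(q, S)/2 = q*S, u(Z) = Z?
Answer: 1246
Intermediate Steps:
y(q, S) = -2*S*q (y(q, S) = -2*q*S = -2*S*q)
y(6, u(3 + 6)) + 1354 = -2*(3 + 6)*6 + 1354 = -2*9*6 + 1354 = -108 + 1354 = 1246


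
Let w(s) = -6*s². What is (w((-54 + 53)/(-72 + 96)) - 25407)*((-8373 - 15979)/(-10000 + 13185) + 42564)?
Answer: -129747568013/120 ≈ -1.0812e+9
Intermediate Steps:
(w((-54 + 53)/(-72 + 96)) - 25407)*((-8373 - 15979)/(-10000 + 13185) + 42564) = (-6*(-54 + 53)²/(-72 + 96)² - 25407)*((-8373 - 15979)/(-10000 + 13185) + 42564) = (-6*(-1/24)² - 25407)*(-24352/3185 + 42564) = (-6*1/576 - 25407)*(135541988/3185) = (-1/96 - 25407)*(135541988/3185) = -2439073/96*135541988/3185 = -129747568013/120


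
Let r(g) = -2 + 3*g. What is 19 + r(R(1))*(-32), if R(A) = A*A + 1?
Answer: -109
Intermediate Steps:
R(A) = 1 + A**2 (R(A) = A**2 + 1 = 1 + A**2)
19 + r(R(1))*(-32) = 19 + (-2 + 3*(1 + 1**2))*(-32) = 19 + (-2 + 3*(1 + 1))*(-32) = 19 + (-2 + 3*2)*(-32) = 19 + (-2 + 6)*(-32) = 19 + 4*(-32) = 19 - 128 = -109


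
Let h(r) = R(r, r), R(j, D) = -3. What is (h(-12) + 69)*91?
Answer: 6006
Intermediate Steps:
h(r) = -3
(h(-12) + 69)*91 = (-3 + 69)*91 = 66*91 = 6006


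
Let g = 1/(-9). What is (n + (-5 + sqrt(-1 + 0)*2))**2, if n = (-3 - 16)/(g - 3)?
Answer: -2175/784 + 31*I/7 ≈ -2.7742 + 4.4286*I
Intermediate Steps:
g = -1/9 ≈ -0.11111
n = 171/28 (n = (-3 - 16)/(-1/9 - 3) = -19/(-28/9) = -19*(-9/28) = 171/28 ≈ 6.1071)
(n + (-5 + sqrt(-1 + 0)*2))**2 = (171/28 + (-5 + sqrt(-1 + 0)*2))**2 = (171/28 + (-5 + sqrt(-1)*2))**2 = (171/28 + (-5 + I*2))**2 = (171/28 + (-5 + 2*I))**2 = (31/28 + 2*I)**2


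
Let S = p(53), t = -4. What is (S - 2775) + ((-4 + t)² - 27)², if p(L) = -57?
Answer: -1463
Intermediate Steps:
S = -57
(S - 2775) + ((-4 + t)² - 27)² = (-57 - 2775) + ((-4 - 4)² - 27)² = -2832 + ((-8)² - 27)² = -2832 + (64 - 27)² = -2832 + 37² = -2832 + 1369 = -1463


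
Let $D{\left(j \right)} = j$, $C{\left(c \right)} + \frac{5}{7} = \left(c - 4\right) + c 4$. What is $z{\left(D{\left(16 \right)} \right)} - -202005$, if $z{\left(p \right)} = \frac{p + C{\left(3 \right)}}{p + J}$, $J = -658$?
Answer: $\frac{453905143}{2247} \approx 2.0201 \cdot 10^{5}$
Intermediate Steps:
$C{\left(c \right)} = - \frac{33}{7} + 5 c$ ($C{\left(c \right)} = - \frac{5}{7} + \left(\left(c - 4\right) + c 4\right) = - \frac{5}{7} + \left(\left(-4 + c\right) + 4 c\right) = - \frac{5}{7} + \left(-4 + 5 c\right) = - \frac{33}{7} + 5 c$)
$z{\left(p \right)} = \frac{\frac{72}{7} + p}{-658 + p}$ ($z{\left(p \right)} = \frac{p + \left(- \frac{33}{7} + 5 \cdot 3\right)}{p - 658} = \frac{p + \left(- \frac{33}{7} + 15\right)}{-658 + p} = \frac{p + \frac{72}{7}}{-658 + p} = \frac{\frac{72}{7} + p}{-658 + p}$)
$z{\left(D{\left(16 \right)} \right)} - -202005 = \frac{\frac{72}{7} + 16}{-658 + 16} - -202005 = \frac{1}{-642} \cdot \frac{184}{7} + 202005 = \left(- \frac{1}{642}\right) \frac{184}{7} + 202005 = - \frac{92}{2247} + 202005 = \frac{453905143}{2247}$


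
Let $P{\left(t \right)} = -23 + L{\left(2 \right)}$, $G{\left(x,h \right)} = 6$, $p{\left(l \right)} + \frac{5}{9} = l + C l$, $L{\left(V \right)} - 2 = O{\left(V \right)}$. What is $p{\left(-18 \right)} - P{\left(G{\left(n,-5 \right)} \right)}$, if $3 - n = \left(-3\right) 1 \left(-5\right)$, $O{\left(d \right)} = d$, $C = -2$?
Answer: $\frac{328}{9} \approx 36.444$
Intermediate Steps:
$n = -12$ ($n = 3 - \left(-3\right) 1 \left(-5\right) = 3 - \left(-3\right) \left(-5\right) = 3 - 15 = -12$)
$L{\left(V \right)} = 2 + V$
$p{\left(l \right)} = - \frac{5}{9} - l$ ($p{\left(l \right)} = - \frac{5}{9} + \left(l - 2 l\right) = - \frac{5}{9} - l$)
$P{\left(t \right)} = -19$ ($P{\left(t \right)} = -23 + \left(2 + 2\right) = -23 + 4 = -19$)
$p{\left(-18 \right)} - P{\left(G{\left(n,-5 \right)} \right)} = \left(- \frac{5}{9} - -18\right) - -19 = \left(- \frac{5}{9} + 18\right) + 19 = \frac{157}{9} + 19 = \frac{328}{9}$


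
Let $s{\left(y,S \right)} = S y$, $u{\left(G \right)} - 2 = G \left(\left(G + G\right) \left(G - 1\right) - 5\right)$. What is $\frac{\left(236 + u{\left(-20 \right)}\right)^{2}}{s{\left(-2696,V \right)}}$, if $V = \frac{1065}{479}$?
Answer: $- \frac{32451943919}{717810} \approx -45210.0$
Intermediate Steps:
$u{\left(G \right)} = 2 + G \left(-5 + 2 G \left(-1 + G\right)\right)$ ($u{\left(G \right)} = 2 + G \left(\left(G + G\right) \left(G - 1\right) - 5\right) = 2 + G \left(2 G \left(-1 + G\right) - 5\right) = 2 + G \left(-5 + 2 G \left(-1 + G\right)\right)$)
$V = \frac{1065}{479}$ ($V = 1065 \cdot \frac{1}{479} = \frac{1065}{479} \approx 2.2234$)
$\frac{\left(236 + u{\left(-20 \right)}\right)^{2}}{s{\left(-2696,V \right)}} = \frac{\left(236 + \left(2 - -100 - 2 \left(-20\right)^{2} + 2 \left(-20\right)^{3}\right)\right)^{2}}{\frac{1065}{479} \left(-2696\right)} = \frac{\left(236 + \left(2 + 100 - 800 + 2 \left(-8000\right)\right)\right)^{2}}{- \frac{2871240}{479}} = \left(236 + \left(2 + 100 - 800 - 16000\right)\right)^{2} \left(- \frac{479}{2871240}\right) = \left(236 - 16698\right)^{2} \left(- \frac{479}{2871240}\right) = \left(-16462\right)^{2} \left(- \frac{479}{2871240}\right) = 270997444 \left(- \frac{479}{2871240}\right) = - \frac{32451943919}{717810}$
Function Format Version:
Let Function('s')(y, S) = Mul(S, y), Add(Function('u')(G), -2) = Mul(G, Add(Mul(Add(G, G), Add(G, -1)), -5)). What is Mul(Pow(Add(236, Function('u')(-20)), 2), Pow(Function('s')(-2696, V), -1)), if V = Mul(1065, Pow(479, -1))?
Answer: Rational(-32451943919, 717810) ≈ -45210.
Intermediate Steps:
Function('u')(G) = Add(2, Mul(G, Add(-5, Mul(2, G, Add(-1, G))))) (Function('u')(G) = Add(2, Mul(G, Add(Mul(Add(G, G), Add(G, -1)), -5))) = Add(2, Mul(G, Add(Mul(Mul(2, G), Add(-1, G)), -5))) = Add(2, Mul(G, Add(Mul(2, G, Add(-1, G)), -5))) = Add(2, Mul(G, Add(-5, Mul(2, G, Add(-1, G))))))
V = Rational(1065, 479) (V = Mul(1065, Rational(1, 479)) = Rational(1065, 479) ≈ 2.2234)
Mul(Pow(Add(236, Function('u')(-20)), 2), Pow(Function('s')(-2696, V), -1)) = Mul(Pow(Add(236, Add(2, Mul(-5, -20), Mul(-2, Pow(-20, 2)), Mul(2, Pow(-20, 3)))), 2), Pow(Mul(Rational(1065, 479), -2696), -1)) = Mul(Pow(Add(236, Add(2, 100, Mul(-2, 400), Mul(2, -8000))), 2), Pow(Rational(-2871240, 479), -1)) = Mul(Pow(Add(236, Add(2, 100, -800, -16000)), 2), Rational(-479, 2871240)) = Mul(Pow(Add(236, -16698), 2), Rational(-479, 2871240)) = Mul(Pow(-16462, 2), Rational(-479, 2871240)) = Mul(270997444, Rational(-479, 2871240)) = Rational(-32451943919, 717810)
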